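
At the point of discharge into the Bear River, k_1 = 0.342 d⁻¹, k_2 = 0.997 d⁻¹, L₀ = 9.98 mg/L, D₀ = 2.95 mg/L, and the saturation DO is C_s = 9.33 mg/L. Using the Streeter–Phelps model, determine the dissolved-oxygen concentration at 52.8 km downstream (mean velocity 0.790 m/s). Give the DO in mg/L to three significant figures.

Travel time t = x/v = 52.8 km / (0.790 m/s) = 52800 m / 0.790 m/s = 66840 s = 0.7736 d.
k_1 L₀/(k_2−k_1) = 0.342×9.98/(0.997−0.342) = 3.413/0.6550 = 5.211 mg/L.
e^(−k_1 t) = e^(−0.342×0.7736) = 0.7675; e^(−k_2 t) = e^(−0.997×0.7736) = 0.4624.
D = 5.211 × (0.7675 − 0.4624) + 2.95 × 0.4624 = 1.590 + 1.364 = 2.954 mg/L.
DO = C_s − D = 9.33 − 2.954 = 6.376 mg/L.

DO ≈ 6.38 mg/L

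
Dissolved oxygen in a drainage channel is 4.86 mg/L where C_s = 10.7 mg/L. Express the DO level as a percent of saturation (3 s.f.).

45.4 % saturation

% saturation = C/C_s × 100 = 4.86/10.7 × 100 = 45.4 %.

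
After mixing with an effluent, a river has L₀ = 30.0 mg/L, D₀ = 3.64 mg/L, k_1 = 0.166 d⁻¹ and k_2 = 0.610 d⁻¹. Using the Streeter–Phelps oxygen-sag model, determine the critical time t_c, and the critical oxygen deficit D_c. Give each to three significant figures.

At the critical point dD/dt = 0, so k_1 L₀ e^(−k_1 t) = k_2 D. Substituting D(t) from the Streeter–Phelps equation and solving for t gives
t_c = ln[(k_2/k_1)(1 − D₀(k_2−k_1)/(k_1 L₀))] / (k_2−k_1).
Here k_2−k_1 = 0.4440 d⁻¹ and 1 − D₀(k_2−k_1)/(k_1 L₀) = 1 − 3.64×0.4440/(0.166×30.0) = 0.6755, so
t_c = ln(3.675 × 0.6755) / 0.4440 = 0.9091 / 0.4440 = 2.048 d.
D_c = (k_1/k_2) L₀ e^(−k_1 t_c) = (0.166/0.610) × 30.0 × e^(−0.166×2.048) = 0.2721 × 30.0 × 0.7118 = 5.811 mg/L.

t_c ≈ 2.05 d; D_c ≈ 5.81 mg/L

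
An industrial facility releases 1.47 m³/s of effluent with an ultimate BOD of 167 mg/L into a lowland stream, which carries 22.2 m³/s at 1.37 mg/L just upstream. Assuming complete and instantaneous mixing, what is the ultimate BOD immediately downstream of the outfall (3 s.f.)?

11.7 mg/L

Flow-weighted mixing: C = (Q_r C_r + Q_w C_w)/(Q_r + Q_w)
= (22.2×1.37 + 1.47×167)/(22.2 + 1.47) = 275.9/23.67 = 11.66 mg/L.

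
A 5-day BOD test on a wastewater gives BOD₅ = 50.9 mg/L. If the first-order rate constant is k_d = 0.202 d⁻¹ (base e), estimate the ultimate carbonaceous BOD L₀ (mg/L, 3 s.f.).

L₀ ≈ 80.1 mg/L

BOD₅ = L₀(1 − e^(−5k_d)) ⇒ L₀ = BOD₅ / (1 − e^(−5×0.202))
= 50.9 / (1 − 0.3642) = 50.9 / 0.6358 = 80.06 mg/L.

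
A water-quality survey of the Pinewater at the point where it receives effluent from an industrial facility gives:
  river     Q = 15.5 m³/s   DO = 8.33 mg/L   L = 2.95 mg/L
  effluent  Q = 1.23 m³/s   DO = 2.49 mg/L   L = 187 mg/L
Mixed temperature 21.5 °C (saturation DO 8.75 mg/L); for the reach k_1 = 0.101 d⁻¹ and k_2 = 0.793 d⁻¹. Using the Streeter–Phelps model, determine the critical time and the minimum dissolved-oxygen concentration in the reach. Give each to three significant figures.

Mixed DO = (15.5×8.33 + 1.23×2.49)/(15.5+1.23) = 132.2/16.73 = 7.901 mg/L.
Mixed L₀ = (15.5×2.95 + 1.23×187)/(16.73) = 275.7/16.73 = 16.48 mg/L.
Initial deficit D₀ = C_s − DO₀ = 8.75 − 7.901 = 0.8494 mg/L.
t_c = (1/0.6920) ln[(0.793/0.101)(1 − 0.8494×0.6920/(0.101×16.48))] = 1.445 × ln(5.079) = 2.348 d.
D_c = (0.101/0.793) × 16.48 × e^(−0.101×2.348) = 0.1274 × 16.48 × 0.7888 = 1.656 mg/L.
Minimum DO = 8.75 − 1.656 = 7.094 mg/L.

t_c ≈ 2.35 d; minimum DO ≈ 7.09 mg/L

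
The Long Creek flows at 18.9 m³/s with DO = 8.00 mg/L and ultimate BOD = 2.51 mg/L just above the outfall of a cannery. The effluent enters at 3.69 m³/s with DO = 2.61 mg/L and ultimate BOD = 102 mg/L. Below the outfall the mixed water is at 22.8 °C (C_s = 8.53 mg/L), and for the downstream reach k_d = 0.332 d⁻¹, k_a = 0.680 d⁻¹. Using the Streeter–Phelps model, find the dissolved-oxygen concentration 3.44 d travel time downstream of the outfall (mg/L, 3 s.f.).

DO ≈ 4.41 mg/L

Mixed DO = (18.9×8.00 + 3.69×2.61)/(18.9+3.69) = 160.8/22.59 = 7.120 mg/L.
Mixed L₀ = (18.9×2.51 + 3.69×102)/(22.59) = 423.8/22.59 = 18.76 mg/L.
Initial deficit D₀ = C_s − DO₀ = 8.53 − 7.120 = 1.410 mg/L.
D(3.44) = [0.332×18.76/(0.680−0.332)](e^(−0.332×3.44) − e^(−0.680×3.44)) + 1.410 e^(−0.680×3.44)
= 17.90 × (0.3192 − 0.09640) + 1.410 × 0.09640 = 4.123 mg/L.
DO = 8.53 − 4.123 = 4.407 mg/L.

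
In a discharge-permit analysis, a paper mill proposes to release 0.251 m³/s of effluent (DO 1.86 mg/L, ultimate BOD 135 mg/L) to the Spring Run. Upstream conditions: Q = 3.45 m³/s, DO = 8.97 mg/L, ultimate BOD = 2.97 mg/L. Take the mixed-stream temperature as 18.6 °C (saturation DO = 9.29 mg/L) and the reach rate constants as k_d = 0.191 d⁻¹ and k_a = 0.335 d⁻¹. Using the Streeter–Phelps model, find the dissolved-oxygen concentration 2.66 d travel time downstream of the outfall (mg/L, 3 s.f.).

Mixed DO = (3.45×8.97 + 0.251×1.86)/(3.45+0.251) = 31.41/3.701 = 8.488 mg/L.
Mixed L₀ = (3.45×2.97 + 0.251×135)/(3.701) = 44.13/3.701 = 11.92 mg/L.
Initial deficit D₀ = C_s − DO₀ = 9.29 − 8.488 = 0.8022 mg/L.
D(2.66) = [0.191×11.92/(0.335−0.191)](e^(−0.191×2.66) − e^(−0.335×2.66)) + 0.8022 e^(−0.335×2.66)
= 15.82 × (0.6017 − 0.4102) + 0.8022 × 0.4102 = 3.357 mg/L.
DO = 9.29 − 3.357 = 5.933 mg/L.

DO ≈ 5.93 mg/L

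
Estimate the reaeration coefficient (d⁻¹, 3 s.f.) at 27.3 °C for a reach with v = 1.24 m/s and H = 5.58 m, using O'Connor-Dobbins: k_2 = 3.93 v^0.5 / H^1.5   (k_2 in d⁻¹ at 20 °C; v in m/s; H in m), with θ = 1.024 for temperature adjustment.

k_2 ≈ 0.395 d⁻¹

k_2(20) = 3.93 × 1.24^0.5 / 5.58^1.5 = 3.93 × 1.114 / 13.18 = 0.3320 d⁻¹.
k_2(27.3) = 0.3320 × 1.024^(27.3−20) = 0.3320 × 1.189 = 0.3948 d⁻¹.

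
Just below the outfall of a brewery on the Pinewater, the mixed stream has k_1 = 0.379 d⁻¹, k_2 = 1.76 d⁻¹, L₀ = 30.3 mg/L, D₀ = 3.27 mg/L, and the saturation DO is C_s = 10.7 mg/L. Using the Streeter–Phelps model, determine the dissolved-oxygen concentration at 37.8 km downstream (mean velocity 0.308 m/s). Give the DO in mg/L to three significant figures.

Travel time t = x/v = 37.8 km / (0.308 m/s) = 37800 m / 0.308 m/s = 122700 s = 1.420 d.
k_1 L₀/(k_2−k_1) = 0.379×30.3/(1.76−0.379) = 11.48/1.381 = 8.315 mg/L.
e^(−k_1 t) = e^(−0.379×1.420) = 0.5837; e^(−k_2 t) = e^(−1.76×1.420) = 0.08208.
D = 8.315 × (0.5837 − 0.08208) + 3.27 × 0.08208 = 4.171 + 0.2684 = 4.440 mg/L.
DO = C_s − D = 10.7 − 4.440 = 6.260 mg/L.

DO ≈ 6.26 mg/L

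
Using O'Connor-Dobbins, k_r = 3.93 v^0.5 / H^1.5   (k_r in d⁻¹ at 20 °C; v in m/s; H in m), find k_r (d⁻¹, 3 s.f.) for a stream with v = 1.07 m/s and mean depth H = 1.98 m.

k_r ≈ 1.46 d⁻¹

k_r = 3.93 × 1.07^0.5 / 1.98^1.5 = 3.93 × 1.034 / 2.786 = 1.459 d⁻¹.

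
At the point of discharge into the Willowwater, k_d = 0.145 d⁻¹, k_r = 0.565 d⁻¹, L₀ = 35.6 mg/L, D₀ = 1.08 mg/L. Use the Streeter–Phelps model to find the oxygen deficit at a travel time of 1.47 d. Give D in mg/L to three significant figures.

k_d L₀/(k_r−k_d) = 0.145×35.6/(0.565−0.145) = 5.162/0.4200 = 12.29 mg/L.
e^(−k_d t) = e^(−0.145×1.470) = 0.8080; e^(−k_r t) = e^(−0.565×1.470) = 0.4358.
D = 12.29 × (0.8080 − 0.4358) + 1.08 × 0.4358 = 4.575 + 0.4707 = 5.046 mg/L.

D ≈ 5.05 mg/L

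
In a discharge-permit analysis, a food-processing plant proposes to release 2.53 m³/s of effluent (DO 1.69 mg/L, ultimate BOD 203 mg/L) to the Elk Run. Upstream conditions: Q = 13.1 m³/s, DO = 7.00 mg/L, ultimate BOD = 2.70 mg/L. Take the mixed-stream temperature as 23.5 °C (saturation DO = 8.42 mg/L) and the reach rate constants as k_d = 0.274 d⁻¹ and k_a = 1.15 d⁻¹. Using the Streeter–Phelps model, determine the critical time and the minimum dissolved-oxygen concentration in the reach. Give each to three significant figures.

t_c ≈ 1.37 d; minimum DO ≈ 2.67 mg/L

Mixed DO = (13.1×7.00 + 2.53×1.69)/(13.1+2.53) = 95.98/15.63 = 6.140 mg/L.
Mixed L₀ = (13.1×2.70 + 2.53×203)/(15.63) = 549.0/15.63 = 35.12 mg/L.
Initial deficit D₀ = C_s − DO₀ = 8.42 − 6.140 = 2.280 mg/L.
t_c = (1/0.8760) ln[(1.15/0.274)(1 − 2.280×0.8760/(0.274×35.12))] = 1.142 × ln(3.326) = 1.372 d.
D_c = (0.274/1.15) × 35.12 × e^(−0.274×1.372) = 0.2383 × 35.12 × 0.6867 = 5.746 mg/L.
Minimum DO = 8.42 − 5.746 = 2.674 mg/L.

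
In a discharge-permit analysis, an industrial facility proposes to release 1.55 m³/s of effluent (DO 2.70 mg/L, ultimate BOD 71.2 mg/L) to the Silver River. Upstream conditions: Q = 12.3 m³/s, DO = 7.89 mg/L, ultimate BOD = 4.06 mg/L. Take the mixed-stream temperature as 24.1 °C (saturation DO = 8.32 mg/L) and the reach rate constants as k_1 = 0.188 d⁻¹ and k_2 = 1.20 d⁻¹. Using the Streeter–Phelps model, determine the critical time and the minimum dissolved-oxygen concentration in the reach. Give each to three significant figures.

Mixed DO = (12.3×7.89 + 1.55×2.70)/(12.3+1.55) = 101.2/13.85 = 7.309 mg/L.
Mixed L₀ = (12.3×4.06 + 1.55×71.2)/(13.85) = 160.3/13.85 = 11.57 mg/L.
Initial deficit D₀ = C_s − DO₀ = 8.32 − 7.309 = 1.011 mg/L.
t_c = (1/1.012) ln[(1.20/0.188)(1 − 1.011×1.012/(0.188×11.57))] = 0.9881 × ln(3.382) = 1.204 d.
D_c = (0.188/1.20) × 11.57 × e^(−0.188×1.204) = 0.1567 × 11.57 × 0.7974 = 1.446 mg/L.
Minimum DO = 8.32 − 1.446 = 6.874 mg/L.

t_c ≈ 1.20 d; minimum DO ≈ 6.87 mg/L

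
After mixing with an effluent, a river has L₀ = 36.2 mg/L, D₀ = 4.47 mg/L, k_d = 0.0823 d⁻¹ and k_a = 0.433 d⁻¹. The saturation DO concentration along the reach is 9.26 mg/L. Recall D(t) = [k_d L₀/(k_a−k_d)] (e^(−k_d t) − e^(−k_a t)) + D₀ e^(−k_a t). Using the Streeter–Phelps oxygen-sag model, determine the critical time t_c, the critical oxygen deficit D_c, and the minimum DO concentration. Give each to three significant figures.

t_c ≈ 2.60 d; D_c ≈ 5.55 mg/L; min DO ≈ 3.71 mg/L

t_c = [1/(k_a−k_d)] ln[(k_a/k_d)(1 − D₀(k_a−k_d)/(k_d L₀))]
= [1/(0.433−0.0823)] ln[(0.433/0.0823)(1 − 4.47×0.3507/(0.0823×36.2))]
= (1/0.3507) ln[5.261 × 0.4738] = 2.851 × ln(2.493) = 2.851 × 0.9134 = 2.605 d.
L(t_c) = L₀ e^(−k_d t_c) = 36.2 × 0.8071 = 29.22 mg/L, and at the critical point k_a D_c = k_d L, so D_c = (0.0823/0.433) × 29.22 = 5.553 mg/L.
Minimum DO = C_s − D_c = 9.26 − 5.553 = 3.707 mg/L.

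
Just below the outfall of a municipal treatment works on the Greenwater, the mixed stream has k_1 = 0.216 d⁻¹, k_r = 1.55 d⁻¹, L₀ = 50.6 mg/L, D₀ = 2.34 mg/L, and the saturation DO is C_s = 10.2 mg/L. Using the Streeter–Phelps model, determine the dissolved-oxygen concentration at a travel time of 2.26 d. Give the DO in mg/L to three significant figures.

k_1 L₀/(k_r−k_1) = 0.216×50.6/(1.55−0.216) = 10.93/1.334 = 8.193 mg/L.
e^(−k_1 t) = e^(−0.216×2.260) = 0.6138; e^(−k_r t) = e^(−1.55×2.260) = 0.03011.
D = 8.193 × (0.6138 − 0.03011) + 2.34 × 0.03011 = 4.782 + 0.07045 = 4.852 mg/L.
DO = C_s − D = 10.2 − 4.852 = 5.348 mg/L.

DO ≈ 5.35 mg/L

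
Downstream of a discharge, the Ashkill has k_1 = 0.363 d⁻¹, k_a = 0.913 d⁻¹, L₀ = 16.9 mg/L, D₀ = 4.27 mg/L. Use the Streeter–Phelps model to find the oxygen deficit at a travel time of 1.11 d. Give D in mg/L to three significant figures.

D ≈ 4.96 mg/L

k_1 L₀/(k_a−k_1) = 0.363×16.9/(0.913−0.363) = 6.135/0.5500 = 11.15 mg/L.
e^(−k_1 t) = e^(−0.363×1.110) = 0.6684; e^(−k_a t) = e^(−0.913×1.110) = 0.3630.
D = 11.15 × (0.6684 − 0.3630) + 4.27 × 0.3630 = 3.406 + 1.550 = 4.956 mg/L.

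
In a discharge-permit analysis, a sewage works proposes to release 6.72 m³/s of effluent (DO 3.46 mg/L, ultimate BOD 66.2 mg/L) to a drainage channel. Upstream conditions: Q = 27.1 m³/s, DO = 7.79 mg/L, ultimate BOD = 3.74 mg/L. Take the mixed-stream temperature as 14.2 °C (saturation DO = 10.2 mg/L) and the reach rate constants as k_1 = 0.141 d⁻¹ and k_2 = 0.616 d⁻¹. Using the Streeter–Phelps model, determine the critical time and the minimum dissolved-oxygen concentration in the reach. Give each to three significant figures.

t_c ≈ 0.691 d; minimum DO ≈ 6.85 mg/L

Mixed DO = (27.1×7.79 + 6.72×3.46)/(27.1+6.72) = 234.4/33.82 = 6.930 mg/L.
Mixed L₀ = (27.1×3.74 + 6.72×66.2)/(33.82) = 546.2/33.82 = 16.15 mg/L.
Initial deficit D₀ = C_s − DO₀ = 10.2 − 6.930 = 3.270 mg/L.
t_c = (1/0.4750) ln[(0.616/0.141)(1 − 3.270×0.4750/(0.141×16.15))] = 2.105 × ln(1.389) = 0.6912 d.
D_c = (0.141/0.616) × 16.15 × e^(−0.141×0.6912) = 0.2289 × 16.15 × 0.9071 = 3.354 mg/L.
Minimum DO = 10.2 − 3.354 = 6.846 mg/L.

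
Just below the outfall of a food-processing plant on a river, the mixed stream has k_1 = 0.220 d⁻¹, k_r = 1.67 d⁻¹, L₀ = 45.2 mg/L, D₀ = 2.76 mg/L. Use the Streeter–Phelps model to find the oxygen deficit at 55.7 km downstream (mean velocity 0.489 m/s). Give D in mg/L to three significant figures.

D ≈ 4.68 mg/L

Travel time t = x/v = 55.7 km / (0.489 m/s) = 55700 m / 0.489 m/s = 113900 s = 1.318 d.
k_1 L₀/(k_r−k_1) = 0.220×45.2/(1.67−0.220) = 9.944/1.450 = 6.858 mg/L.
e^(−k_1 t) = e^(−0.220×1.318) = 0.7482; e^(−k_r t) = e^(−1.67×1.318) = 0.1106.
D = 6.858 × (0.7482 − 0.1106) + 2.76 × 0.1106 = 4.373 + 0.3053 = 4.678 mg/L.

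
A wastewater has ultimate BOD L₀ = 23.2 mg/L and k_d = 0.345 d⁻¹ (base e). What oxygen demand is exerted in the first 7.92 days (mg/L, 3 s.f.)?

y ≈ 21.7 mg/L

y_t = L₀(1 − e^(−k_d t)) = 23.2 × (1 − e^(−0.345×7.92))
= 23.2 × (1 − 0.06506) = 23.2 × 0.9349 = 21.69 mg/L.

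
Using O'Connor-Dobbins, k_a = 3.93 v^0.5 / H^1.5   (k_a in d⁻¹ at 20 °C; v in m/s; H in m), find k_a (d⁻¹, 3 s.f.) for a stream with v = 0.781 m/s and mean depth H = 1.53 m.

k_a ≈ 1.84 d⁻¹

k_a = 3.93 × 0.781^0.5 / 1.53^1.5 = 3.93 × 0.8837 / 1.893 = 1.835 d⁻¹.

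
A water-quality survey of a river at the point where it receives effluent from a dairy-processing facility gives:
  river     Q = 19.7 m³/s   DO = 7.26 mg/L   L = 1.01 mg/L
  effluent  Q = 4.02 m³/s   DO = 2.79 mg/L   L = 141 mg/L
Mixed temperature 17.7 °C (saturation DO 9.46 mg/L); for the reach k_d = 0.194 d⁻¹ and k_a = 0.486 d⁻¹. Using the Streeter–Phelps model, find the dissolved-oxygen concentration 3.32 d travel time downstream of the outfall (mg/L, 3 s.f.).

DO ≈ 3.51 mg/L

Mixed DO = (19.7×7.26 + 4.02×2.79)/(19.7+4.02) = 154.2/23.72 = 6.502 mg/L.
Mixed L₀ = (19.7×1.01 + 4.02×141)/(23.72) = 586.7/23.72 = 24.74 mg/L.
Initial deficit D₀ = C_s − DO₀ = 9.46 − 6.502 = 2.958 mg/L.
D(3.32) = [0.194×24.74/(0.486−0.194)](e^(−0.194×3.32) − e^(−0.486×3.32)) + 2.958 e^(−0.486×3.32)
= 16.43 × (0.5251 − 0.1992) + 2.958 × 0.1992 = 5.946 mg/L.
DO = 9.46 − 5.946 = 3.514 mg/L.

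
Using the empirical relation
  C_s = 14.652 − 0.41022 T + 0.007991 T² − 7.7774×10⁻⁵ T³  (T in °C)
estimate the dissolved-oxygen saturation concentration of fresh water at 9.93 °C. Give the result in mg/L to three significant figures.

C_s ≈ 11.3 mg/L

C_s = 14.652 − 0.41022×9.93 + 0.007991×9.93² − 7.7774×10⁻⁵×9.93³ = 11.29 mg/L.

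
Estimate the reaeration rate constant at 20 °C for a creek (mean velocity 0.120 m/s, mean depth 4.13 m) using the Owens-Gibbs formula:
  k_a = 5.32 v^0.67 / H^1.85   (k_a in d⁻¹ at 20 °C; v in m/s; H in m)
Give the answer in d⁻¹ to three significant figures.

k_a = 5.32 × 0.120^0.67 / 4.13^1.85 = 5.32 × 0.2416 / 13.79 = 0.09321 d⁻¹.

k_a ≈ 0.0932 d⁻¹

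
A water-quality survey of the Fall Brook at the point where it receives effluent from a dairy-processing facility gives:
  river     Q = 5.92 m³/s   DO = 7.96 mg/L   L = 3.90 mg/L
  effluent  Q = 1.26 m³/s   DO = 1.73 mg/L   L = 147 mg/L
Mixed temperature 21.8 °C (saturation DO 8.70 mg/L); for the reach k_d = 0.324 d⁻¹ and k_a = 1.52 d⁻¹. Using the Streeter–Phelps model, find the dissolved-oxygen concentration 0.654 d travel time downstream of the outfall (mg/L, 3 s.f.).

Mixed DO = (5.92×7.96 + 1.26×1.73)/(5.92+1.26) = 49.30/7.180 = 6.867 mg/L.
Mixed L₀ = (5.92×3.90 + 1.26×147)/(7.180) = 208.3/7.180 = 29.01 mg/L.
Initial deficit D₀ = C_s − DO₀ = 8.70 − 6.867 = 1.833 mg/L.
D(0.654) = [0.324×29.01/(1.52−0.324)](e^(−0.324×0.654) − e^(−1.52×0.654)) + 1.833 e^(−1.52×0.654)
= 7.860 × (0.8090 − 0.3701) + 1.833 × 0.3701 = 4.129 mg/L.
DO = 8.70 − 4.129 = 4.571 mg/L.

DO ≈ 4.57 mg/L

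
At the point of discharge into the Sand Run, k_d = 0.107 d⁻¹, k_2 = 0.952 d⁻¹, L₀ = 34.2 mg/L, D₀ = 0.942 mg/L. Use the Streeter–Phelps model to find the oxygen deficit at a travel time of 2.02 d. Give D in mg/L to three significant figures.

k_d L₀/(k_2−k_d) = 0.107×34.2/(0.952−0.107) = 3.659/0.8450 = 4.331 mg/L.
e^(−k_d t) = e^(−0.107×2.020) = 0.8056; e^(−k_2 t) = e^(−0.952×2.020) = 0.1462.
D = 4.331 × (0.8056 − 0.1462) + 0.942 × 0.1462 = 2.856 + 0.1377 = 2.994 mg/L.

D ≈ 2.99 mg/L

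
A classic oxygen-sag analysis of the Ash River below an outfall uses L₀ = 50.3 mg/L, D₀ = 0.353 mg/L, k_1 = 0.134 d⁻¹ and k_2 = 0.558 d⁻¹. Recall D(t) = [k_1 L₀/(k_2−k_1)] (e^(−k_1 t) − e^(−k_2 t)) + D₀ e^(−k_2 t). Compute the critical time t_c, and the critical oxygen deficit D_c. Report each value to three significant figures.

t_c = [1/(k_2−k_1)] ln[(k_2/k_1)(1 − D₀(k_2−k_1)/(k_1 L₀))]
= [1/(0.558−0.134)] ln[(0.558/0.134)(1 − 0.353×0.4240/(0.134×50.3))]
= (1/0.4240) ln[4.164 × 0.9778] = 2.358 × ln(4.072) = 2.358 × 1.404 = 3.311 d.
L(t_c) = L₀ e^(−k_1 t_c) = 50.3 × 0.6416 = 32.27 mg/L, and at the critical point k_2 D_c = k_1 L, so D_c = (0.134/0.558) × 32.27 = 7.750 mg/L.

t_c ≈ 3.31 d; D_c ≈ 7.75 mg/L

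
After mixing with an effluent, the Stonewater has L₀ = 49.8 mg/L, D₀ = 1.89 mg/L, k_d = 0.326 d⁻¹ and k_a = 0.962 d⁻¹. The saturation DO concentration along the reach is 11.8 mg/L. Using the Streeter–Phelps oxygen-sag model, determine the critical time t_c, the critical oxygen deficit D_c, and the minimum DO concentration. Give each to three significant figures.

t_c ≈ 1.58 d; D_c ≈ 10.1 mg/L; min DO ≈ 1.72 mg/L

With k_a/k_d = 2.951 and 1 − D₀(k_a−k_d)/(k_d L₀) = 0.9260,
t_c = ln(2.951 × 0.9260) / (0.962 − 0.326) = ln(2.732) / 0.6360 = 1.005/0.6360 = 1.580 d.
D_c = (k_d/k_a) L₀ e^(−k_d t_c) = (0.326/0.962) × 49.8 × e^(−0.326×1.580) = 0.3389 × 49.8 × 0.5974 = 10.08 mg/L.
Minimum DO = C_s − D_c = 11.8 − 10.08 = 1.719 mg/L.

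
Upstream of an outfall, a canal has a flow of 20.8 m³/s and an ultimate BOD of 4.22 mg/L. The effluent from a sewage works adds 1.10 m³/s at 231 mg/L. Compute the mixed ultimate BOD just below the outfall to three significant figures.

15.6 mg/L

Flow-weighted mixing: C = (Q_r C_r + Q_w C_w)/(Q_r + Q_w)
= (20.8×4.22 + 1.10×231)/(20.8 + 1.10) = 341.9/21.90 = 15.61 mg/L.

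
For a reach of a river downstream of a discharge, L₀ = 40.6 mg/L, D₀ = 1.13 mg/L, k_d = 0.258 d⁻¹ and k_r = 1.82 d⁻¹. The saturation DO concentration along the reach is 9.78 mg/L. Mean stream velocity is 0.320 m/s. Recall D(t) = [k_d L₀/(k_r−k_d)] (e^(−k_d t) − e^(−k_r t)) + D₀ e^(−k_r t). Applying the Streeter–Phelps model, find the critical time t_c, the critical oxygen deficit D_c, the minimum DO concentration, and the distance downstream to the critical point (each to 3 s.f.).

At the critical point dD/dt = 0, so k_d L₀ e^(−k_d t) = k_r D. Substituting D(t) from the Streeter–Phelps equation and solving for t gives
t_c = ln[(k_r/k_d)(1 − D₀(k_r−k_d)/(k_d L₀))] / (k_r−k_d).
Here k_r−k_d = 1.562 d⁻¹ and 1 − D₀(k_r−k_d)/(k_d L₀) = 1 − 1.13×1.562/(0.258×40.6) = 0.8315, so
t_c = ln(7.054 × 0.8315) / 1.562 = 1.769 / 1.562 = 1.133 d.
L(t_c) = L₀ e^(−k_d t_c) = 40.6 × 0.7466 = 30.31 mg/L, and at the critical point k_r D_c = k_d L, so D_c = (0.258/1.82) × 30.31 = 4.297 mg/L.
Minimum DO = C_s − D_c = 9.78 − 4.297 = 5.483 mg/L.
x_c = v t_c = 0.320 m/s × 1.133 d × 86400 s/d = 31310 m ≈ 31.3 km.

t_c ≈ 1.13 d; D_c ≈ 4.30 mg/L; min DO ≈ 5.48 mg/L; x_c ≈ 31.3 km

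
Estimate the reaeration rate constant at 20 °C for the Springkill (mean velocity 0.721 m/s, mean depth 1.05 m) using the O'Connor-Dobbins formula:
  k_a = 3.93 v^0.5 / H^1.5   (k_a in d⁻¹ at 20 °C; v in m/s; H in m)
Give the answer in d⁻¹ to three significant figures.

k_a ≈ 3.10 d⁻¹

k_a = 3.93 × 0.721^0.5 / 1.05^1.5 = 3.93 × 0.8491 / 1.076 = 3.102 d⁻¹.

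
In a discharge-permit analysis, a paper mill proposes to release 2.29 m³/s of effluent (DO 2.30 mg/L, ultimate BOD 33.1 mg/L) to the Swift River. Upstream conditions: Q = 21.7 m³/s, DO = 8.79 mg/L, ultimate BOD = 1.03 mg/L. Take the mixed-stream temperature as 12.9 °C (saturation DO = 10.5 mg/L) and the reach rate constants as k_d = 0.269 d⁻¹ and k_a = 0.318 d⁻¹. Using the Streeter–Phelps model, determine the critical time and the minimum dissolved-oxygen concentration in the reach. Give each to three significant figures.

t_c ≈ 1.18 d; minimum DO ≈ 7.98 mg/L

Mixed DO = (21.7×8.79 + 2.29×2.30)/(21.7+2.29) = 196.0/23.99 = 8.170 mg/L.
Mixed L₀ = (21.7×1.03 + 2.29×33.1)/(23.99) = 98.15/23.99 = 4.091 mg/L.
Initial deficit D₀ = C_s − DO₀ = 10.5 − 8.170 = 2.330 mg/L.
t_c = (1/0.04900) ln[(0.318/0.269)(1 − 2.330×0.04900/(0.269×4.091))] = 20.41 × ln(1.060) = 1.180 d.
D_c = (0.269/0.318) × 4.091 × e^(−0.269×1.180) = 0.8459 × 4.091 × 0.7279 = 2.519 mg/L.
Minimum DO = 10.5 − 2.519 = 7.981 mg/L.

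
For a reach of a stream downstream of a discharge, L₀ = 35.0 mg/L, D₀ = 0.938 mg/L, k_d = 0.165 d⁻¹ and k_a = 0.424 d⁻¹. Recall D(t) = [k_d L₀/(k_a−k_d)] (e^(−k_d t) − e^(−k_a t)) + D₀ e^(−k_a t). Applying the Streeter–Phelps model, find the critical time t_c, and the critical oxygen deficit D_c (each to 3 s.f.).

With k_a/k_d = 2.570 and 1 − D₀(k_a−k_d)/(k_d L₀) = 0.9579,
t_c = ln(2.570 × 0.9579) / (0.424 − 0.165) = ln(2.462) / 0.2590 = 0.9008/0.2590 = 3.478 d.
D_c = (k_d/k_a) L₀ e^(−k_d t_c) = (0.165/0.424) × 35.0 × e^(−0.165×3.478) = 0.3892 × 35.0 × 0.5633 = 7.673 mg/L.

t_c ≈ 3.48 d; D_c ≈ 7.67 mg/L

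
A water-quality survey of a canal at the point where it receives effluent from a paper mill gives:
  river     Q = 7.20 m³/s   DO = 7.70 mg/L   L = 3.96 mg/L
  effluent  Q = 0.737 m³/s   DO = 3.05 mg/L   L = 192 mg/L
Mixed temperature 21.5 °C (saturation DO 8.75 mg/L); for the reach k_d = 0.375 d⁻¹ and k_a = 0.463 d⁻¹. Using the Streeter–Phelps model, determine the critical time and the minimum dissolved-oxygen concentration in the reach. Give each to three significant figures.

Mixed DO = (7.20×7.70 + 0.737×3.05)/(7.20+0.737) = 57.69/7.937 = 7.268 mg/L.
Mixed L₀ = (7.20×3.96 + 0.737×192)/(7.937) = 170.0/7.937 = 21.42 mg/L.
Initial deficit D₀ = C_s − DO₀ = 8.75 − 7.268 = 1.482 mg/L.
t_c = (1/0.08800) ln[(0.463/0.375)(1 − 1.482×0.08800/(0.375×21.42))] = 11.36 × ln(1.215) = 2.209 d.
D_c = (0.375/0.463) × 21.42 × e^(−0.375×2.209) = 0.8099 × 21.42 × 0.4367 = 7.576 mg/L.
Minimum DO = 8.75 − 7.576 = 1.174 mg/L.

t_c ≈ 2.21 d; minimum DO ≈ 1.17 mg/L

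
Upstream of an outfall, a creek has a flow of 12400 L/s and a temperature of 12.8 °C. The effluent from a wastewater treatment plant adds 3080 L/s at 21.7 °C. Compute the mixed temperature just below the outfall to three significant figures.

14.6 °C

Flow-weighted mixing: C = (Q_r C_r + Q_w C_w)/(Q_r + Q_w)
= (12400×12.8 + 3080×21.7)/(12400 + 3080) = 225600/15480 = 14.57 °C.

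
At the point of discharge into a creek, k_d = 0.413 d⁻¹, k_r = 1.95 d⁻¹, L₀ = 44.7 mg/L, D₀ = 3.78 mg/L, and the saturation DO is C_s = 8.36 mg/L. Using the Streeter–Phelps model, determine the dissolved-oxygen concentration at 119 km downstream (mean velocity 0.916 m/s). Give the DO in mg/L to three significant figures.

Travel time t = x/v = 119 km / (0.916 m/s) = 119000 m / 0.916 m/s = 129900 s = 1.504 d.
k_d L₀/(k_r−k_d) = 0.413×44.7/(1.95−0.413) = 18.46/1.537 = 12.01 mg/L.
e^(−k_d t) = e^(−0.413×1.504) = 0.5374; e^(−k_r t) = e^(−1.95×1.504) = 0.05329.
D = 12.01 × (0.5374 − 0.05329) + 3.78 × 0.05329 = 5.815 + 0.2014 = 6.016 mg/L.
DO = C_s − D = 8.36 − 6.016 = 2.344 mg/L.

DO ≈ 2.34 mg/L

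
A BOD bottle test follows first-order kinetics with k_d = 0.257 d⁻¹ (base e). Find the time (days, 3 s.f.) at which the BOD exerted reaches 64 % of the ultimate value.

y/L₀ = 1 − e^(−k_d t) = 0.64 ⇒ e^(−k_d t) = 0.360
t = −ln(0.360) / 0.257 = 1.022 / 0.257 = 3.975 d.

t ≈ 3.98 d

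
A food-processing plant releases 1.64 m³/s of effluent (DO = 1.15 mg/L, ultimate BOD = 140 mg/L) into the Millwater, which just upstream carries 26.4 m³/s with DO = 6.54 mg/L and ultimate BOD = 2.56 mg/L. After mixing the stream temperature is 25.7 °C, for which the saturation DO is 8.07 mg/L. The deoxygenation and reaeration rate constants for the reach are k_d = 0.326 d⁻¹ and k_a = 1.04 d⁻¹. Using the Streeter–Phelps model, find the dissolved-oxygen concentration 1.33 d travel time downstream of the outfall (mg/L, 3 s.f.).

DO ≈ 5.68 mg/L

Mixed DO = (26.4×6.54 + 1.64×1.15)/(26.4+1.64) = 174.5/28.04 = 6.225 mg/L.
Mixed L₀ = (26.4×2.56 + 1.64×140)/(28.04) = 297.2/28.04 = 10.60 mg/L.
Initial deficit D₀ = C_s − DO₀ = 8.07 − 6.225 = 1.845 mg/L.
D(1.33) = [0.326×10.60/(1.04−0.326)](e^(−0.326×1.33) − e^(−1.04×1.33)) + 1.845 e^(−1.04×1.33)
= 4.839 × (0.6482 − 0.2508) + 1.845 × 0.2508 = 2.386 mg/L.
DO = 8.07 − 2.386 = 5.684 mg/L.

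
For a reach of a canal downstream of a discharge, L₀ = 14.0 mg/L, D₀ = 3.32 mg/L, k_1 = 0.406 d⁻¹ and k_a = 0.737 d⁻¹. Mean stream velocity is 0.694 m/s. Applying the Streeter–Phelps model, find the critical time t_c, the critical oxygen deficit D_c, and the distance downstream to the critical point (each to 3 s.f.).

With k_a/k_1 = 1.815 and 1 − D₀(k_a−k_1)/(k_1 L₀) = 0.8067,
t_c = ln(1.815 × 0.8067) / (0.737 − 0.406) = ln(1.464) / 0.3310 = 0.3814/0.3310 = 1.152 d.
D_c = (k_1/k_a) L₀ e^(−k_1 t_c) = (0.406/0.737) × 14.0 × e^(−0.406×1.152) = 0.5509 × 14.0 × 0.6264 = 4.831 mg/L.
x_c = v t_c = 0.694 m/s × 1.152 d × 86400 s/d = 69090 m ≈ 69.1 km.

t_c ≈ 1.15 d; D_c ≈ 4.83 mg/L; x_c ≈ 69.1 km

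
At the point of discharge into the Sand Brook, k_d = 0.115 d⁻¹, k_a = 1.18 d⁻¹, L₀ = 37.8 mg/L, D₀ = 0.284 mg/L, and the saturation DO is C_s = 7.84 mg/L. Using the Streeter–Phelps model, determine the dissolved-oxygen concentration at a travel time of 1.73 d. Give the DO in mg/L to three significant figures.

k_d L₀/(k_a−k_d) = 0.115×37.8/(1.18−0.115) = 4.347/1.065 = 4.082 mg/L.
e^(−k_d t) = e^(−0.115×1.730) = 0.8196; e^(−k_a t) = e^(−1.18×1.730) = 0.1298.
D = 4.082 × (0.8196 − 0.1298) + 0.284 × 0.1298 = 2.815 + 0.03688 = 2.852 mg/L.
DO = C_s − D = 7.84 − 2.852 = 4.988 mg/L.

DO ≈ 4.99 mg/L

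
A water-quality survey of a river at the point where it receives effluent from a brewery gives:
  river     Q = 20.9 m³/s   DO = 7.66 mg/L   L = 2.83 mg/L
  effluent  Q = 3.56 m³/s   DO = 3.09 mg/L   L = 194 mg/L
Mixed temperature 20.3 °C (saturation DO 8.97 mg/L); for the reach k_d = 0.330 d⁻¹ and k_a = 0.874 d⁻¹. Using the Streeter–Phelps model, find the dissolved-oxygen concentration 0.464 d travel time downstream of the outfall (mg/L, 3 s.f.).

Mixed DO = (20.9×7.66 + 3.56×3.09)/(20.9+3.56) = 171.1/24.46 = 6.995 mg/L.
Mixed L₀ = (20.9×2.83 + 3.56×194)/(24.46) = 749.8/24.46 = 30.65 mg/L.
Initial deficit D₀ = C_s − DO₀ = 8.97 − 6.995 = 1.975 mg/L.
D(0.464) = [0.330×30.65/(0.874−0.330)](e^(−0.330×0.464) − e^(−0.874×0.464)) + 1.975 e^(−0.874×0.464)
= 18.60 × (0.8580 − 0.6666) + 1.975 × 0.6666 = 4.876 mg/L.
DO = 8.97 − 4.876 = 4.094 mg/L.

DO ≈ 4.09 mg/L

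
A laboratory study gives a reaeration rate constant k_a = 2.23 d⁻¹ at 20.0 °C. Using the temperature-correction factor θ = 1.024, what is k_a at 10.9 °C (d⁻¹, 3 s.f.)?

k_a(T₂) = k_a(T₁) · θ^(T₂−T₁) = 2.23 × 1.024^(10.9−20.0)
= 2.23 × 1.024^-9.10 = 2.23 × 0.8059 = 1.797 d⁻¹.

k_a ≈ 1.80 d⁻¹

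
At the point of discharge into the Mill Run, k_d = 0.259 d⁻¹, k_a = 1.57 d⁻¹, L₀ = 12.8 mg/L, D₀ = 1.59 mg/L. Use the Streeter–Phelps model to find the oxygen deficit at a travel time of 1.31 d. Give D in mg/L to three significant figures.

k_d L₀/(k_a−k_d) = 0.259×12.8/(1.57−0.259) = 3.315/1.311 = 2.529 mg/L.
e^(−k_d t) = e^(−0.259×1.310) = 0.7123; e^(−k_a t) = e^(−1.57×1.310) = 0.1279.
D = 2.529 × (0.7123 − 0.1279) + 1.59 × 0.1279 = 1.478 + 0.2033 = 1.681 mg/L.

D ≈ 1.68 mg/L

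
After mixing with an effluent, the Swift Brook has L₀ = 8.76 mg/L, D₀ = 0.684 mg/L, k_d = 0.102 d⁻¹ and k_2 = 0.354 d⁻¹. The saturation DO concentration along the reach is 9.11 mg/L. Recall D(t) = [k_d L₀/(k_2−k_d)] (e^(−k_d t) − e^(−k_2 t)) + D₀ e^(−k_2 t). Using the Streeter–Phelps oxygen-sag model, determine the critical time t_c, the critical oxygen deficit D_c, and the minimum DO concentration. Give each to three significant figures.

t_c = [1/(k_2−k_d)] ln[(k_2/k_d)(1 − D₀(k_2−k_d)/(k_d L₀))]
= [1/(0.354−0.102)] ln[(0.354/0.102)(1 − 0.684×0.2520/(0.102×8.76))]
= (1/0.2520) ln[3.471 × 0.8071] = 3.968 × ln(2.801) = 3.968 × 1.030 = 4.087 d.
D_c = (k_d/k_2) L₀ e^(−k_d t_c) = (0.102/0.354) × 8.76 × e^(−0.102×4.087) = 0.2881 × 8.76 × 0.6591 = 1.664 mg/L.
Minimum DO = C_s − D_c = 9.11 − 1.664 = 7.446 mg/L.

t_c ≈ 4.09 d; D_c ≈ 1.66 mg/L; min DO ≈ 7.45 mg/L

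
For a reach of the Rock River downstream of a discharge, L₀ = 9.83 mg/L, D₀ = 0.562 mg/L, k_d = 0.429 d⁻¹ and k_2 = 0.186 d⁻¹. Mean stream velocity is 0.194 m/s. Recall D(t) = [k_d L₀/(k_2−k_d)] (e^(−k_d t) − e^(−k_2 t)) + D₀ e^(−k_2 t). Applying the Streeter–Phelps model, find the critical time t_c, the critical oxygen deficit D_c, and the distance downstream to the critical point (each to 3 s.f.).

t_c ≈ 3.31 d; D_c ≈ 5.49 mg/L; x_c ≈ 55.4 km

t_c = [1/(k_2−k_d)] ln[(k_2/k_d)(1 − D₀(k_2−k_d)/(k_d L₀))]
= [1/(0.186−0.429)] ln[(0.186/0.429)(1 − 0.562×-0.2430/(0.429×9.83))]
= (1/-0.2430) ln[0.4336 × 1.032] = -4.115 × ln(0.4476) = -4.115 × -0.8038 = 3.308 d.
D_c = (k_d/k_2) L₀ e^(−k_d t_c) = (0.429/0.186) × 9.83 × e^(−0.429×3.308) = 2.306 × 9.83 × 0.2419 = 5.485 mg/L.
x_c = v t_c = 0.194 m/s × 3.308 d × 86400 s/d = 55450 m ≈ 55.4 km.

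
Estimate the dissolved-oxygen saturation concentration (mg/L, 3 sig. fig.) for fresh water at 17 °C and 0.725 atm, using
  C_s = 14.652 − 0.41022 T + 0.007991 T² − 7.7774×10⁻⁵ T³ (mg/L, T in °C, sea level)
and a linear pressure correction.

C_s ≈ 6.96 mg/L

At sea level: C_s = 14.652 − 0.41022×17 + 0.007991×17² − 7.7774×10⁻⁵×17³ = 9.606 mg/L.
Pressure correction: C_s' = 9.606 × 0.725 = 6.964 mg/L.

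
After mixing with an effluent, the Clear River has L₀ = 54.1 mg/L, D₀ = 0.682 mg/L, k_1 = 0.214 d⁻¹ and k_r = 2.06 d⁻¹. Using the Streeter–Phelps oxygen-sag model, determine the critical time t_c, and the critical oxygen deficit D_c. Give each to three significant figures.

t_c = [1/(k_r−k_1)] ln[(k_r/k_1)(1 − D₀(k_r−k_1)/(k_1 L₀))]
= [1/(2.06−0.214)] ln[(2.06/0.214)(1 − 0.682×1.846/(0.214×54.1))]
= (1/1.846) ln[9.626 × 0.8913] = 0.5417 × ln(8.579) = 0.5417 × 2.149 = 1.164 d.
D_c = (k_1/k_r) L₀ e^(−k_1 t_c) = (0.214/2.06) × 54.1 × e^(−0.214×1.164) = 0.1039 × 54.1 × 0.7794 = 4.381 mg/L.

t_c ≈ 1.16 d; D_c ≈ 4.38 mg/L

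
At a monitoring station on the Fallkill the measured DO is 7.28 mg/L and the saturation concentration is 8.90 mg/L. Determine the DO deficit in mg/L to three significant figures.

D ≈ 1.62 mg/L

D = C_s − C = 8.90 − 7.28 = 1.62 mg/L.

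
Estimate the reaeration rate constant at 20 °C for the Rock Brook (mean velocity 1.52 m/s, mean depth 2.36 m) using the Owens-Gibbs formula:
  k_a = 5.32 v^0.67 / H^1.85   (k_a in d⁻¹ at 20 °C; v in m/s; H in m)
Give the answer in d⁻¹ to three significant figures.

k_a ≈ 1.44 d⁻¹

k_a = 5.32 × 1.52^0.67 / 2.36^1.85 = 5.32 × 1.324 / 4.897 = 1.438 d⁻¹.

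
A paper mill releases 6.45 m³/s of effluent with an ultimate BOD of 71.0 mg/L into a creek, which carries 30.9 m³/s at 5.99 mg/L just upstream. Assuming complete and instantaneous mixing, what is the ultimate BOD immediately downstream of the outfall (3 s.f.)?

17.2 mg/L

Flow-weighted mixing: C = (Q_r C_r + Q_w C_w)/(Q_r + Q_w)
= (30.9×5.99 + 6.45×71.0)/(30.9 + 6.45) = 643.0/37.35 = 17.22 mg/L.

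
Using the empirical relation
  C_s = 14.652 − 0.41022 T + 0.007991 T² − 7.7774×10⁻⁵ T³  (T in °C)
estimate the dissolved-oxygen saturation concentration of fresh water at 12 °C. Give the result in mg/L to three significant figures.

C_s = 14.652 − 0.41022×12 + 0.007991×12² − 7.7774×10⁻⁵×12³ = 10.75 mg/L.

C_s ≈ 10.7 mg/L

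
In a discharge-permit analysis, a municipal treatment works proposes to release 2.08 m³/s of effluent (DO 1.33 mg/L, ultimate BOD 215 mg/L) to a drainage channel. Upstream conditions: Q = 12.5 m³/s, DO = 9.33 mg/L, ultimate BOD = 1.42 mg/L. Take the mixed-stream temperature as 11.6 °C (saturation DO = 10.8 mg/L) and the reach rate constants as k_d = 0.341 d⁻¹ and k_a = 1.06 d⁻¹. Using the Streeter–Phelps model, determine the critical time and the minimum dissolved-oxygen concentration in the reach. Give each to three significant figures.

t_c ≈ 1.31 d; minimum DO ≈ 4.25 mg/L

Mixed DO = (12.5×9.33 + 2.08×1.33)/(12.5+2.08) = 119.4/14.58 = 8.189 mg/L.
Mixed L₀ = (12.5×1.42 + 2.08×215)/(14.58) = 464.9/14.58 = 31.89 mg/L.
Initial deficit D₀ = C_s − DO₀ = 10.8 − 8.189 = 2.611 mg/L.
t_c = (1/0.7190) ln[(1.06/0.341)(1 − 2.611×0.7190/(0.341×31.89))] = 1.391 × ln(2.572) = 1.314 d.
D_c = (0.341/1.06) × 31.89 × e^(−0.341×1.314) = 0.3217 × 31.89 × 0.6389 = 6.554 mg/L.
Minimum DO = 10.8 − 6.554 = 4.246 mg/L.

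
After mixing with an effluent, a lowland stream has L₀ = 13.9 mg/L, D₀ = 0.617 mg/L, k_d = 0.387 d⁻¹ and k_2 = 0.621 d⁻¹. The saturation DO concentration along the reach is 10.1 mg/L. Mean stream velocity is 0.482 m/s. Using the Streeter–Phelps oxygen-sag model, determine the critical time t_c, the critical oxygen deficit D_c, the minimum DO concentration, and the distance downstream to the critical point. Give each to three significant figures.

t_c ≈ 1.90 d; D_c ≈ 4.14 mg/L; min DO ≈ 5.96 mg/L; x_c ≈ 79.3 km

At the critical point dD/dt = 0, so k_d L₀ e^(−k_d t) = k_2 D. Substituting D(t) from the Streeter–Phelps equation and solving for t gives
t_c = ln[(k_2/k_d)(1 − D₀(k_2−k_d)/(k_d L₀))] / (k_2−k_d).
Here k_2−k_d = 0.2340 d⁻¹ and 1 − D₀(k_2−k_d)/(k_d L₀) = 1 − 0.617×0.2340/(0.387×13.9) = 0.9732, so
t_c = ln(1.605 × 0.9732) / 0.2340 = 0.4457 / 0.2340 = 1.905 d.
D_c = (k_d/k_2) L₀ e^(−k_d t_c) = (0.387/0.621) × 13.9 × e^(−0.387×1.905) = 0.6232 × 13.9 × 0.4785 = 4.145 mg/L.
Minimum DO = C_s − D_c = 10.1 − 4.145 = 5.955 mg/L.
x_c = v t_c = 0.482 m/s × 1.905 d × 86400 s/d = 79320 m ≈ 79.3 km.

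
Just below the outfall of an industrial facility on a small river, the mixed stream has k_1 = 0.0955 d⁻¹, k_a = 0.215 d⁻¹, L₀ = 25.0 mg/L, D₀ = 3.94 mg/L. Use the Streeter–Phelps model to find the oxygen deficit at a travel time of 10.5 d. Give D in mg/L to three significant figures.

D ≈ 5.65 mg/L

k_1 L₀/(k_a−k_1) = 0.0955×25.0/(0.215−0.0955) = 2.388/0.1195 = 19.98 mg/L.
e^(−k_1 t) = e^(−0.0955×10.50) = 0.3669; e^(−k_a t) = e^(−0.215×10.50) = 0.1046.
D = 19.98 × (0.3669 − 0.1046) + 3.94 × 0.1046 = 5.240 + 0.4122 = 5.652 mg/L.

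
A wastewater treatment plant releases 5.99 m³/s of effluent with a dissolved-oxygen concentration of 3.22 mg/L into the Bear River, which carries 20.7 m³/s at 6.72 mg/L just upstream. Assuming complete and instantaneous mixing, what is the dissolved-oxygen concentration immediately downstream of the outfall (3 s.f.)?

5.93 mg/L

Flow-weighted mixing: C = (Q_r C_r + Q_w C_w)/(Q_r + Q_w)
= (20.7×6.72 + 5.99×3.22)/(20.7 + 5.99) = 158.4/26.69 = 5.934 mg/L.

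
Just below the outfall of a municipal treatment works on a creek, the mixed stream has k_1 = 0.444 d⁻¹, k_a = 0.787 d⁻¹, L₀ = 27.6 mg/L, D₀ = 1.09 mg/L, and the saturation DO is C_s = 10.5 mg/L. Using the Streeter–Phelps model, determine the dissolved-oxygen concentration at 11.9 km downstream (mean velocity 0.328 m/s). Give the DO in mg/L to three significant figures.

DO ≈ 5.74 mg/L

Travel time t = x/v = 11.9 km / (0.328 m/s) = 11900 m / 0.328 m/s = 36280 s = 0.4199 d.
k_1 L₀/(k_a−k_1) = 0.444×27.6/(0.787−0.444) = 12.25/0.3430 = 35.73 mg/L.
e^(−k_1 t) = e^(−0.444×0.4199) = 0.8299; e^(−k_a t) = e^(−0.787×0.4199) = 0.7186.
D = 35.73 × (0.8299 − 0.7186) + 1.09 × 0.7186 = 3.977 + 0.7833 = 4.760 mg/L.
DO = C_s − D = 10.5 − 4.760 = 5.740 mg/L.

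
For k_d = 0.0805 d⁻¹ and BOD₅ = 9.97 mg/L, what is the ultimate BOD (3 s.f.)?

BOD₅ = L₀(1 − e^(−5k_d)) ⇒ L₀ = BOD₅ / (1 − e^(−5×0.0805))
= 9.97 / (1 − 0.6686) = 9.97 / 0.3314 = 30.09 mg/L.

L₀ ≈ 30.1 mg/L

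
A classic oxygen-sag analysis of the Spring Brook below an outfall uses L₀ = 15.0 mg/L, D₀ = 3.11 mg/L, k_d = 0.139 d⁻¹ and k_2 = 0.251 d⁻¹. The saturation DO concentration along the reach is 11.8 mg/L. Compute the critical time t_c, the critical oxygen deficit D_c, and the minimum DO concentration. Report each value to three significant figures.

t_c ≈ 3.64 d; D_c ≈ 5.01 mg/L; min DO ≈ 6.79 mg/L

At the critical point dD/dt = 0, so k_d L₀ e^(−k_d t) = k_2 D. Substituting D(t) from the Streeter–Phelps equation and solving for t gives
t_c = ln[(k_2/k_d)(1 − D₀(k_2−k_d)/(k_d L₀))] / (k_2−k_d).
Here k_2−k_d = 0.1120 d⁻¹ and 1 − D₀(k_2−k_d)/(k_d L₀) = 1 − 3.11×0.1120/(0.139×15.0) = 0.8329, so
t_c = ln(1.806 × 0.8329) / 0.1120 = 0.4082 / 0.1120 = 3.645 d.
D_c = (k_d/k_2) L₀ e^(−k_d t_c) = (0.139/0.251) × 15.0 × e^(−0.139×3.645) = 0.5538 × 15.0 × 0.6025 = 5.005 mg/L.
Minimum DO = C_s − D_c = 11.8 − 5.005 = 6.795 mg/L.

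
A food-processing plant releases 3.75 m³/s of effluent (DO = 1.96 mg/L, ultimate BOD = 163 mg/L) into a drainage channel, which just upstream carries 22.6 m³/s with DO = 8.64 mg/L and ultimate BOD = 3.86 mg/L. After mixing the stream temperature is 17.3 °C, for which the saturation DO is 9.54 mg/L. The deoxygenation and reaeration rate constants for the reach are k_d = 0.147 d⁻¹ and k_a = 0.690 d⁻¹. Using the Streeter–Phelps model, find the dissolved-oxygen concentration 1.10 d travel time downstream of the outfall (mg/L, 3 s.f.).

DO ≈ 5.93 mg/L

Mixed DO = (22.6×8.64 + 3.75×1.96)/(22.6+3.75) = 202.6/26.35 = 7.689 mg/L.
Mixed L₀ = (22.6×3.86 + 3.75×163)/(26.35) = 698.5/26.35 = 26.51 mg/L.
Initial deficit D₀ = C_s − DO₀ = 9.54 − 7.689 = 1.851 mg/L.
D(1.10) = [0.147×26.51/(0.690−0.147)](e^(−0.147×1.10) − e^(−0.690×1.10)) + 1.851 e^(−0.690×1.10)
= 7.176 × (0.8507 − 0.4681) + 1.851 × 0.4681 = 3.612 mg/L.
DO = 9.54 − 3.612 = 5.928 mg/L.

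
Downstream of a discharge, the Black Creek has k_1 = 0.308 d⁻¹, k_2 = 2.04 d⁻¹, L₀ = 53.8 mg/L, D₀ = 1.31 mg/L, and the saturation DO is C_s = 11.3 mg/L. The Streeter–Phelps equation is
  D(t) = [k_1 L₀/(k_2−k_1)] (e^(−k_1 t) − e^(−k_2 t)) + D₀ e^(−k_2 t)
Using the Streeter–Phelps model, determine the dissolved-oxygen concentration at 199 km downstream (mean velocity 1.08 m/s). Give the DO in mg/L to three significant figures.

DO ≈ 6.45 mg/L

Travel time t = x/v = 199 km / (1.08 m/s) = 199000 m / 1.08 m/s = 184300 s = 2.133 d.
k_1 L₀/(k_2−k_1) = 0.308×53.8/(2.04−0.308) = 16.57/1.732 = 9.567 mg/L.
e^(−k_1 t) = e^(−0.308×2.133) = 0.5185; e^(−k_2 t) = e^(−2.04×2.133) = 0.01290.
D = 9.567 × (0.5185 − 0.01290) + 1.31 × 0.01290 = 4.837 + 0.01690 = 4.854 mg/L.
DO = C_s − D = 11.3 − 4.854 = 6.446 mg/L.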